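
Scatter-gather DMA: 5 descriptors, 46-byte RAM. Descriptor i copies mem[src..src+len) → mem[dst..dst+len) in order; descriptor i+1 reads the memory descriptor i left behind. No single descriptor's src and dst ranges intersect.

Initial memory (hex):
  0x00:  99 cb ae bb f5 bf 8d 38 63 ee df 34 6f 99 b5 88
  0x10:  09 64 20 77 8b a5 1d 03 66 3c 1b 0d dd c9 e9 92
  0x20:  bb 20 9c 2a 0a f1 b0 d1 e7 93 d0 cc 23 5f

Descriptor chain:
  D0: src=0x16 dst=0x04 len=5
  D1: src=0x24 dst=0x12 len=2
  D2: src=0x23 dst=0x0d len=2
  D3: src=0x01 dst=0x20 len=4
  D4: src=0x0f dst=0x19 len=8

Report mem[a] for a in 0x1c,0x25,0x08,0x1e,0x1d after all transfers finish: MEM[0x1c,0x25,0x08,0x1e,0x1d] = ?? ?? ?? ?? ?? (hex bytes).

MEM[0x1c,0x25,0x08,0x1e,0x1d] = 0a f1 1b 8b f1

  after D0: wrote 5B at 0x04 = 1d03663c1b
  after D1: wrote 2B at 0x12 = 0af1
  after D2: wrote 2B at 0x0d = 2a0a
  after D3: wrote 4B at 0x20 = cbaebb1d
  after D4: wrote 8B at 0x19 = 8809640af18ba51d
query mem[0x1c]=0x0a, mem[0x25]=0xf1, mem[0x08]=0x1b, mem[0x1e]=0x8b, mem[0x1d]=0xf1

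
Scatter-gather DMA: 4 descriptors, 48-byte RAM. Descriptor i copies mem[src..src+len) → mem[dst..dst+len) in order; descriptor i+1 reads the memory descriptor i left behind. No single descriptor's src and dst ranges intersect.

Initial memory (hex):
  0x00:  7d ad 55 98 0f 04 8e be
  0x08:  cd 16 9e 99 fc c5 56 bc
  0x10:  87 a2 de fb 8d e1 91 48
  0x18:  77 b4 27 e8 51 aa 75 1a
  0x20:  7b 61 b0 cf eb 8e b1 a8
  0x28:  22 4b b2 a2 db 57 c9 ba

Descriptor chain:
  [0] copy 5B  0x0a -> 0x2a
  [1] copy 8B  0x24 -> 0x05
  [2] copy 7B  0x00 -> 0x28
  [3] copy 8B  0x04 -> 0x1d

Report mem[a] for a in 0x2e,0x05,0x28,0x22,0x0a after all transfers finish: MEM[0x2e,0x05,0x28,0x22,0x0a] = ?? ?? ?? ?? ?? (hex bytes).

MEM[0x2e,0x05,0x28,0x22,0x0a] = 8e eb 7d 22 4b

#0 dst[0x2a+5] := {0x9e,0x99,0xfc,0xc5,0x56}
#1 dst[0x05+8] := {0xeb,0x8e,0xb1,0xa8,0x22,0x4b,0x9e,0x99}
#2 dst[0x28+7] := {0x7d,0xad,0x55,0x98,0x0f,0xeb,0x8e}
#3 dst[0x1d+8] := {0x0f,0xeb,0x8e,0xb1,0xa8,0x22,0x4b,0x9e}
query mem[0x2e]=0x8e, mem[0x05]=0xeb, mem[0x28]=0x7d, mem[0x22]=0x22, mem[0x0a]=0x4b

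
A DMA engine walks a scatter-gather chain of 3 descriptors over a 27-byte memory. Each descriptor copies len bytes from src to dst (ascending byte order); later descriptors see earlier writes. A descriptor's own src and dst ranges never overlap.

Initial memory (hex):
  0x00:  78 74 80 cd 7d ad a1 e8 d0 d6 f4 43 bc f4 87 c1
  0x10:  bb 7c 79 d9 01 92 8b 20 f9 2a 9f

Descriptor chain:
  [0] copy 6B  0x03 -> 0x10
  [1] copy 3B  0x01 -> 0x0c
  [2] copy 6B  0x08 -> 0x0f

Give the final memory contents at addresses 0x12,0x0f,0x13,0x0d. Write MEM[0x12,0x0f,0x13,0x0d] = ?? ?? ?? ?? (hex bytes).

[0] 0x03->0x10 len=6 : cd 7d ad a1 e8 d0
[1] 0x01->0x0c len=3 : 74 80 cd
[2] 0x08->0x0f len=6 : d0 d6 f4 43 74 80
query mem[0x12]=0x43, mem[0x0f]=0xd0, mem[0x13]=0x74, mem[0x0d]=0x80

MEM[0x12,0x0f,0x13,0x0d] = 43 d0 74 80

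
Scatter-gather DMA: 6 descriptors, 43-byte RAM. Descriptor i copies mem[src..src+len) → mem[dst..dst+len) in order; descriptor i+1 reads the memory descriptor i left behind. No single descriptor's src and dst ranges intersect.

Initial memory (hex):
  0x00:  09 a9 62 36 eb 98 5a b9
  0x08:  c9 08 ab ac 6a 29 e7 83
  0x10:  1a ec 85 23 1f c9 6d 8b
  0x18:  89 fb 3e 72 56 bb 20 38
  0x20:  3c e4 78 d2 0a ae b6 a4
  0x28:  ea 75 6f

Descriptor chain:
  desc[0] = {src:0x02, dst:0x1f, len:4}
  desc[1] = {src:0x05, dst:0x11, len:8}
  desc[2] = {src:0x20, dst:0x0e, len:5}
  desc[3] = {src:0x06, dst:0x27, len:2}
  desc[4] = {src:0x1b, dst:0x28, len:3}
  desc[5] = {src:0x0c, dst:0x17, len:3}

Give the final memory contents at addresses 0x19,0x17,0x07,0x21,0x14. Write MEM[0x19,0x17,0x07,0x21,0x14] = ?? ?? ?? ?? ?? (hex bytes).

MEM[0x19,0x17,0x07,0x21,0x14] = 36 6a b9 eb c9

D0: mem[0x1f..0x22] <- [62 36 eb 98]
D1: mem[0x11..0x18] <- [98 5a b9 c9 08 ab ac 6a]
D2: mem[0x0e..0x12] <- [36 eb 98 d2 0a]
D3: mem[0x27..0x28] <- [5a b9]
D4: mem[0x28..0x2a] <- [72 56 bb]
D5: mem[0x17..0x19] <- [6a 29 36]
query mem[0x19]=0x36, mem[0x17]=0x6a, mem[0x07]=0xb9, mem[0x21]=0xeb, mem[0x14]=0xc9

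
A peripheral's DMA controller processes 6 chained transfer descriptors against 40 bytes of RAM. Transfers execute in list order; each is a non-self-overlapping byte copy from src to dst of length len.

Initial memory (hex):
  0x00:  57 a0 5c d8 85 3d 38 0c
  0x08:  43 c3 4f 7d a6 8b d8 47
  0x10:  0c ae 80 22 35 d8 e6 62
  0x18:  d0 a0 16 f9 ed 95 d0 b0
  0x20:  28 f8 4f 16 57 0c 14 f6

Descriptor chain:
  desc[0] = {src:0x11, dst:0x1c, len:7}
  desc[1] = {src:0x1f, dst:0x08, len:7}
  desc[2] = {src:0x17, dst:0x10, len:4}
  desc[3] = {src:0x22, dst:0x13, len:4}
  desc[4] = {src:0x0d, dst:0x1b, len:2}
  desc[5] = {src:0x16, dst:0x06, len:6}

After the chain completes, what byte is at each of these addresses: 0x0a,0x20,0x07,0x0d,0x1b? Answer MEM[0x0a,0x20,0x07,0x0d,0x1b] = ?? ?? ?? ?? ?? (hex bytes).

#0 dst[0x1c+7] := {0xae,0x80,0x22,0x35,0xd8,0xe6,0x62}
#1 dst[0x08+7] := {0x35,0xd8,0xe6,0x62,0x16,0x57,0x0c}
#2 dst[0x10+4] := {0x62,0xd0,0xa0,0x16}
#3 dst[0x13+4] := {0x62,0x16,0x57,0x0c}
#4 dst[0x1b+2] := {0x57,0x0c}
#5 dst[0x06+6] := {0x0c,0x62,0xd0,0xa0,0x16,0x57}
query mem[0x0a]=0x16, mem[0x20]=0xd8, mem[0x07]=0x62, mem[0x0d]=0x57, mem[0x1b]=0x57

MEM[0x0a,0x20,0x07,0x0d,0x1b] = 16 d8 62 57 57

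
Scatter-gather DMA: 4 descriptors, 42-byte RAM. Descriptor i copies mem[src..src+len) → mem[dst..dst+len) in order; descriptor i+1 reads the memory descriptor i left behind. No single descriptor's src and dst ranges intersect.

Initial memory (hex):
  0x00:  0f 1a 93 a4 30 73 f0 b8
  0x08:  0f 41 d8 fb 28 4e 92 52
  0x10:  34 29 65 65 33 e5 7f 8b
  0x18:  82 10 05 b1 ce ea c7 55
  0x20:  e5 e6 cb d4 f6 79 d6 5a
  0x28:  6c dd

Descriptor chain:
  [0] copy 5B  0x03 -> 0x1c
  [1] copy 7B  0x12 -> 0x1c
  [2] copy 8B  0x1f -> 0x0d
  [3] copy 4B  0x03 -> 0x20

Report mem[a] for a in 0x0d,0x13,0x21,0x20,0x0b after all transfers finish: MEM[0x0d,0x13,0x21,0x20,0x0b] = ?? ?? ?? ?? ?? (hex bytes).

MEM[0x0d,0x13,0x21,0x20,0x0b] = e5 79 30 a4 fb

D0: mem[0x1c..0x20] <- [a4 30 73 f0 b8]
D1: mem[0x1c..0x22] <- [65 65 33 e5 7f 8b 82]
D2: mem[0x0d..0x14] <- [e5 7f 8b 82 d4 f6 79 d6]
D3: mem[0x20..0x23] <- [a4 30 73 f0]
query mem[0x0d]=0xe5, mem[0x13]=0x79, mem[0x21]=0x30, mem[0x20]=0xa4, mem[0x0b]=0xfb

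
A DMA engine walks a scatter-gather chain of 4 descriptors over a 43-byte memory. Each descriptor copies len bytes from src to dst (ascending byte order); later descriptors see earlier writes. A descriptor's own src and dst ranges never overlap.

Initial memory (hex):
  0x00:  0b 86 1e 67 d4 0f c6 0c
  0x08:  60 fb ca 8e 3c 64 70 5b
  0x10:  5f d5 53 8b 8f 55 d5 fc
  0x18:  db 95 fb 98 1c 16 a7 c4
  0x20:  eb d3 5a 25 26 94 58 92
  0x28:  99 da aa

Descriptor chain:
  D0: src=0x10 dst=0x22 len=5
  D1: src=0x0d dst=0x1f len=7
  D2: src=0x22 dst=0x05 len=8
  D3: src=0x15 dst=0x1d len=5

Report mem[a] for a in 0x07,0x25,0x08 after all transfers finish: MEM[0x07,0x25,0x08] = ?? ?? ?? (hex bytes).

MEM[0x07,0x25,0x08] = 53 8b 8b

[0] 0x10->0x22 len=5 : 5f d5 53 8b 8f
[1] 0x0d->0x1f len=7 : 64 70 5b 5f d5 53 8b
[2] 0x22->0x05 len=8 : 5f d5 53 8b 8f 92 99 da
[3] 0x15->0x1d len=5 : 55 d5 fc db 95
query mem[0x07]=0x53, mem[0x25]=0x8b, mem[0x08]=0x8b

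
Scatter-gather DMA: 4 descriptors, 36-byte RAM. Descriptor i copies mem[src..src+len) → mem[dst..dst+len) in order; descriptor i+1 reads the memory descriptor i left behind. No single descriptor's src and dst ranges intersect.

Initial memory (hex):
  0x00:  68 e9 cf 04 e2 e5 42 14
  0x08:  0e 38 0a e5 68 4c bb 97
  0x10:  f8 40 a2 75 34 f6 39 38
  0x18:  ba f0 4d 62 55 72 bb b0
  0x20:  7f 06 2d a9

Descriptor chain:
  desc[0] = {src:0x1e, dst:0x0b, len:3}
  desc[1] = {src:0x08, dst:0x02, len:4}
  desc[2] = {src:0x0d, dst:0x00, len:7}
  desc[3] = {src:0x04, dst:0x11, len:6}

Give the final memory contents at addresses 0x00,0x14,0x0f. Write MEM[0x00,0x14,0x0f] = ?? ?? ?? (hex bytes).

MEM[0x00,0x14,0x0f] = 7f 14 97

D0: mem[0x0b..0x0d] <- [bb b0 7f]
D1: mem[0x02..0x05] <- [0e 38 0a bb]
D2: mem[0x00..0x06] <- [7f bb 97 f8 40 a2 75]
D3: mem[0x11..0x16] <- [40 a2 75 14 0e 38]
query mem[0x00]=0x7f, mem[0x14]=0x14, mem[0x0f]=0x97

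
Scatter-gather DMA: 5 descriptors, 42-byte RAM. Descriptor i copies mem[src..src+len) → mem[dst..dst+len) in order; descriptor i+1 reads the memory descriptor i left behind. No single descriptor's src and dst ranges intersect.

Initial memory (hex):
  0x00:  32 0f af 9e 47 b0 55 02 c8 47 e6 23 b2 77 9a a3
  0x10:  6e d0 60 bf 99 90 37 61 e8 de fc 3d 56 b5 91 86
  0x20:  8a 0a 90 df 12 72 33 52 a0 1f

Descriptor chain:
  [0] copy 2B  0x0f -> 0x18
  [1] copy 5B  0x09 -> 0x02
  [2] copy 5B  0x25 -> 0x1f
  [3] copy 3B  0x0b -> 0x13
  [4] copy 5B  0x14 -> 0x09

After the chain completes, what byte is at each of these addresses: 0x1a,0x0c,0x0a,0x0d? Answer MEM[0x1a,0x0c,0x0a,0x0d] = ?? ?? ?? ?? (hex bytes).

  after D0: wrote 2B at 0x18 = a36e
  after D1: wrote 5B at 0x02 = 47e623b277
  after D2: wrote 5B at 0x1f = 723352a01f
  after D3: wrote 3B at 0x13 = 23b277
  after D4: wrote 5B at 0x09 = b2773761a3
query mem[0x1a]=0xfc, mem[0x0c]=0x61, mem[0x0a]=0x77, mem[0x0d]=0xa3

MEM[0x1a,0x0c,0x0a,0x0d] = fc 61 77 a3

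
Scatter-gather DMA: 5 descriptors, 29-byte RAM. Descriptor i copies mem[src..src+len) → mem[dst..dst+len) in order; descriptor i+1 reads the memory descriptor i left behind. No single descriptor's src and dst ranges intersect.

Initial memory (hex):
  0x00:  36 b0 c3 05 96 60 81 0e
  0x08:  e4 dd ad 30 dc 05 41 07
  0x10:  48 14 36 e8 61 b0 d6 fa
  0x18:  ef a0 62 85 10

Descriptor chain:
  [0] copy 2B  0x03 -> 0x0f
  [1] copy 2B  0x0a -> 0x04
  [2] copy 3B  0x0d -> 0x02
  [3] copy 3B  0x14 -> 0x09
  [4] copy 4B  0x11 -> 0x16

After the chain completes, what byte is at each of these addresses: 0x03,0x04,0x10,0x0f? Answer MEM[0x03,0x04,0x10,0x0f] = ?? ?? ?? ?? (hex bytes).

D0: mem[0x0f..0x10] <- [05 96]
D1: mem[0x04..0x05] <- [ad 30]
D2: mem[0x02..0x04] <- [05 41 05]
D3: mem[0x09..0x0b] <- [61 b0 d6]
D4: mem[0x16..0x19] <- [14 36 e8 61]
query mem[0x03]=0x41, mem[0x04]=0x05, mem[0x10]=0x96, mem[0x0f]=0x05

MEM[0x03,0x04,0x10,0x0f] = 41 05 96 05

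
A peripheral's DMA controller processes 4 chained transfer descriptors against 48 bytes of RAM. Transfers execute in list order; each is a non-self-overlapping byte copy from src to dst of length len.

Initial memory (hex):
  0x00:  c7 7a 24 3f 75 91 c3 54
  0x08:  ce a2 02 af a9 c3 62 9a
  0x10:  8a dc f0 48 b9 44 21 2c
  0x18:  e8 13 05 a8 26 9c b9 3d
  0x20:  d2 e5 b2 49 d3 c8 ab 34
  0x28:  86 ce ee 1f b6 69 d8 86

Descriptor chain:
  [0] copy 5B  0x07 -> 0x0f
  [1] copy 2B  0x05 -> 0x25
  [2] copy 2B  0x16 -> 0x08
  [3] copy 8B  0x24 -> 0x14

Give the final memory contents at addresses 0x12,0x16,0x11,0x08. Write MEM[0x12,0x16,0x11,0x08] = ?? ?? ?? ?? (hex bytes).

MEM[0x12,0x16,0x11,0x08] = 02 c3 a2 21

[0] 0x07->0x0f len=5 : 54 ce a2 02 af
[1] 0x05->0x25 len=2 : 91 c3
[2] 0x16->0x08 len=2 : 21 2c
[3] 0x24->0x14 len=8 : d3 91 c3 34 86 ce ee 1f
query mem[0x12]=0x02, mem[0x16]=0xc3, mem[0x11]=0xa2, mem[0x08]=0x21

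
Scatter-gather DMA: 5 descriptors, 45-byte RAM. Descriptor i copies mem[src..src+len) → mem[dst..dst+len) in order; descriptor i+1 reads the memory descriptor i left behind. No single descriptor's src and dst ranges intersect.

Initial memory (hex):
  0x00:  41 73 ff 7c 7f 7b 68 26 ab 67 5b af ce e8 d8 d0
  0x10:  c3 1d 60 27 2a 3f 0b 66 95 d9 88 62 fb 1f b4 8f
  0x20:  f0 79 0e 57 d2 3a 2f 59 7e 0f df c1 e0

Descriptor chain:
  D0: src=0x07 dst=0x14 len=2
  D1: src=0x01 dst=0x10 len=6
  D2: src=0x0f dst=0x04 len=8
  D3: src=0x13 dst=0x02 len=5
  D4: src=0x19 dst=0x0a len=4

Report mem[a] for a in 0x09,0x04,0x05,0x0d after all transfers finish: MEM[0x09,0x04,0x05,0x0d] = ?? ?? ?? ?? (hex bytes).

MEM[0x09,0x04,0x05,0x0d] = 7b 68 0b fb

#0 dst[0x14+2] := {0x26,0xab}
#1 dst[0x10+6] := {0x73,0xff,0x7c,0x7f,0x7b,0x68}
#2 dst[0x04+8] := {0xd0,0x73,0xff,0x7c,0x7f,0x7b,0x68,0x0b}
#3 dst[0x02+5] := {0x7f,0x7b,0x68,0x0b,0x66}
#4 dst[0x0a+4] := {0xd9,0x88,0x62,0xfb}
query mem[0x09]=0x7b, mem[0x04]=0x68, mem[0x05]=0x0b, mem[0x0d]=0xfb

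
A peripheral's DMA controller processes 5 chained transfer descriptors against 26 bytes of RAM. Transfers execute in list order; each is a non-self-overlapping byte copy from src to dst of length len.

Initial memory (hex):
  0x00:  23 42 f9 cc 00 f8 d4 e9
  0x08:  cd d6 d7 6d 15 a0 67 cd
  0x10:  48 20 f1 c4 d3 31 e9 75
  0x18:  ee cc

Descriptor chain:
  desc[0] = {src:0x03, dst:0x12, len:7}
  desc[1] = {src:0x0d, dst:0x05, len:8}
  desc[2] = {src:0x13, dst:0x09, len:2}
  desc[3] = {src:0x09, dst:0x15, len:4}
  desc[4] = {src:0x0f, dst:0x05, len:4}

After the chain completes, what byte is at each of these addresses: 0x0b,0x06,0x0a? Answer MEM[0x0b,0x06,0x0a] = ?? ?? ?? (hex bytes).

#0 dst[0x12+7] := {0xcc,0x00,0xf8,0xd4,0xe9,0xcd,0xd6}
#1 dst[0x05+8] := {0xa0,0x67,0xcd,0x48,0x20,0xcc,0x00,0xf8}
#2 dst[0x09+2] := {0x00,0xf8}
#3 dst[0x15+4] := {0x00,0xf8,0x00,0xf8}
#4 dst[0x05+4] := {0xcd,0x48,0x20,0xcc}
query mem[0x0b]=0x00, mem[0x06]=0x48, mem[0x0a]=0xf8

MEM[0x0b,0x06,0x0a] = 00 48 f8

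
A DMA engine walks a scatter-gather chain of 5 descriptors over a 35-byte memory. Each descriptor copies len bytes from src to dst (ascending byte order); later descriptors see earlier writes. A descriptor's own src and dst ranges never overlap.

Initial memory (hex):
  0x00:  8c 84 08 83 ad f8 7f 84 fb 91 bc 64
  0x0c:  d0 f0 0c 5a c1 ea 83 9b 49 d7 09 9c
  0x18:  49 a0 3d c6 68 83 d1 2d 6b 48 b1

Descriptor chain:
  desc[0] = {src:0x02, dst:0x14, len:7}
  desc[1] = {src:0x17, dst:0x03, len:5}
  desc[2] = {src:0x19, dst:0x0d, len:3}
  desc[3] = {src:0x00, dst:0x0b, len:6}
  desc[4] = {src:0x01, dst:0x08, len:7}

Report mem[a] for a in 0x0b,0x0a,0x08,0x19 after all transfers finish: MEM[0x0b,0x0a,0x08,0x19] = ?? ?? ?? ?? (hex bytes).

#0 dst[0x14+7] := {0x08,0x83,0xad,0xf8,0x7f,0x84,0xfb}
#1 dst[0x03+5] := {0xf8,0x7f,0x84,0xfb,0xc6}
#2 dst[0x0d+3] := {0x84,0xfb,0xc6}
#3 dst[0x0b+6] := {0x8c,0x84,0x08,0xf8,0x7f,0x84}
#4 dst[0x08+7] := {0x84,0x08,0xf8,0x7f,0x84,0xfb,0xc6}
query mem[0x0b]=0x7f, mem[0x0a]=0xf8, mem[0x08]=0x84, mem[0x19]=0x84

MEM[0x0b,0x0a,0x08,0x19] = 7f f8 84 84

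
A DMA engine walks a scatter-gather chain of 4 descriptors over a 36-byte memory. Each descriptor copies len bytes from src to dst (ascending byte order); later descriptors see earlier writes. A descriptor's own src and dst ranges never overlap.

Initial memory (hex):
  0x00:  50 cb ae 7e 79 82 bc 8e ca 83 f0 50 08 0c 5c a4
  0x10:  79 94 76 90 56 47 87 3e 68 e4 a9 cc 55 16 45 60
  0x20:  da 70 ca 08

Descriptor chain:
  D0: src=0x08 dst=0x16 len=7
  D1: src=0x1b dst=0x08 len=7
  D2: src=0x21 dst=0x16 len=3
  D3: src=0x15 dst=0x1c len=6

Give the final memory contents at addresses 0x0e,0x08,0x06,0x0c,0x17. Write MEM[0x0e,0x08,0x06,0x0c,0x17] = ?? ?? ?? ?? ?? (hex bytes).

MEM[0x0e,0x08,0x06,0x0c,0x17] = 70 0c bc 60 ca

[0] 0x08->0x16 len=7 : ca 83 f0 50 08 0c 5c
[1] 0x1b->0x08 len=7 : 0c 5c 16 45 60 da 70
[2] 0x21->0x16 len=3 : 70 ca 08
[3] 0x15->0x1c len=6 : 47 70 ca 08 50 08
query mem[0x0e]=0x70, mem[0x08]=0x0c, mem[0x06]=0xbc, mem[0x0c]=0x60, mem[0x17]=0xca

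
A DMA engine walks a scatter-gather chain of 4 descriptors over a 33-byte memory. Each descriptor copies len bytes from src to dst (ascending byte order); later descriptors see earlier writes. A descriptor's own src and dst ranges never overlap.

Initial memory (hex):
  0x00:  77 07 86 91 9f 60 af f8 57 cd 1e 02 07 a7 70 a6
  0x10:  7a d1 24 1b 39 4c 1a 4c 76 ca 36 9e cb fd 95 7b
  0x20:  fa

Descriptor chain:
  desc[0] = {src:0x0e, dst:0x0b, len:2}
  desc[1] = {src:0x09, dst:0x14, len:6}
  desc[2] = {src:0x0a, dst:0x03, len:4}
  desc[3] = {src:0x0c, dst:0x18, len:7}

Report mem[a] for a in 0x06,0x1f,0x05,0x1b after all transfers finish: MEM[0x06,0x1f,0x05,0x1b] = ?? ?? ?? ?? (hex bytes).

D0: mem[0x0b..0x0c] <- [70 a6]
D1: mem[0x14..0x19] <- [cd 1e 70 a6 a7 70]
D2: mem[0x03..0x06] <- [1e 70 a6 a7]
D3: mem[0x18..0x1e] <- [a6 a7 70 a6 7a d1 24]
query mem[0x06]=0xa7, mem[0x1f]=0x7b, mem[0x05]=0xa6, mem[0x1b]=0xa6

MEM[0x06,0x1f,0x05,0x1b] = a7 7b a6 a6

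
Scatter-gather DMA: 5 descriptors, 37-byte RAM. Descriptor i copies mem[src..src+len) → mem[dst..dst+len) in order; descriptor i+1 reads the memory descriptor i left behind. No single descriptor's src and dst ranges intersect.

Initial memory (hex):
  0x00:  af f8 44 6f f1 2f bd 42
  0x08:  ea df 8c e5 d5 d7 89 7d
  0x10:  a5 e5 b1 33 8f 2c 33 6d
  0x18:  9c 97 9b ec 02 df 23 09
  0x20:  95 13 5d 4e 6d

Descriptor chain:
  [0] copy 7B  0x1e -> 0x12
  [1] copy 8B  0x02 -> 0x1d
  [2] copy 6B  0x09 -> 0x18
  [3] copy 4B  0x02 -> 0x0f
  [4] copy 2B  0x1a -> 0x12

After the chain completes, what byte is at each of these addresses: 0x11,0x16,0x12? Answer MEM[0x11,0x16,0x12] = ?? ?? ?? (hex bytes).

MEM[0x11,0x16,0x12] = f1 5d e5

D0: mem[0x12..0x18] <- [23 09 95 13 5d 4e 6d]
D1: mem[0x1d..0x24] <- [44 6f f1 2f bd 42 ea df]
D2: mem[0x18..0x1d] <- [df 8c e5 d5 d7 89]
D3: mem[0x0f..0x12] <- [44 6f f1 2f]
D4: mem[0x12..0x13] <- [e5 d5]
query mem[0x11]=0xf1, mem[0x16]=0x5d, mem[0x12]=0xe5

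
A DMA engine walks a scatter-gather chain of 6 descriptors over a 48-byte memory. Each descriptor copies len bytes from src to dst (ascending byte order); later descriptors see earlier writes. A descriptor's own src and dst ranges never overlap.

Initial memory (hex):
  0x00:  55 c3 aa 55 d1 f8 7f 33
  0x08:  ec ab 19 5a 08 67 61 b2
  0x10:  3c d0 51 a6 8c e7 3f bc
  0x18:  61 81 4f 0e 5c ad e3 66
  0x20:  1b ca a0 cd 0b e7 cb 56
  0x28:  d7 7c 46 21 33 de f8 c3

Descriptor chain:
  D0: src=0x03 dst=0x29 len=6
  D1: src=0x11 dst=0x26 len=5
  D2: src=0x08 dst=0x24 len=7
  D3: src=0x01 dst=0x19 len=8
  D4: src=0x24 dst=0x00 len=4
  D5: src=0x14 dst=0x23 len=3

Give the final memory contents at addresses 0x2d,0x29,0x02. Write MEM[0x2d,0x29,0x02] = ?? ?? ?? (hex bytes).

MEM[0x2d,0x29,0x02] = 33 67 19

[0] 0x03->0x29 len=6 : 55 d1 f8 7f 33 ec
[1] 0x11->0x26 len=5 : d0 51 a6 8c e7
[2] 0x08->0x24 len=7 : ec ab 19 5a 08 67 61
[3] 0x01->0x19 len=8 : c3 aa 55 d1 f8 7f 33 ec
[4] 0x24->0x00 len=4 : ec ab 19 5a
[5] 0x14->0x23 len=3 : 8c e7 3f
query mem[0x2d]=0x33, mem[0x29]=0x67, mem[0x02]=0x19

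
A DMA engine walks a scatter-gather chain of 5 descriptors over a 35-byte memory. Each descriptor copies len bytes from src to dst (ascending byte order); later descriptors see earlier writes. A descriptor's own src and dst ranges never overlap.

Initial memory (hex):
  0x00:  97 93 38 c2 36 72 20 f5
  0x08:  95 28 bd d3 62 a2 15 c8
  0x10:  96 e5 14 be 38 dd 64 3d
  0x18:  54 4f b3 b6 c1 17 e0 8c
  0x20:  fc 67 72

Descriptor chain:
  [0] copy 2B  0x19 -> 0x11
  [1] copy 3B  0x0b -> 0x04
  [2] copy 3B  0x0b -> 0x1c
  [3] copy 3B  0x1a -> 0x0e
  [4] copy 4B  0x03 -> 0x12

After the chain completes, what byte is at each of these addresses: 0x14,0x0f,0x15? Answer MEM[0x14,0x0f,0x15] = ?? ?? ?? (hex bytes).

D0: mem[0x11..0x12] <- [4f b3]
D1: mem[0x04..0x06] <- [d3 62 a2]
D2: mem[0x1c..0x1e] <- [d3 62 a2]
D3: mem[0x0e..0x10] <- [b3 b6 d3]
D4: mem[0x12..0x15] <- [c2 d3 62 a2]
query mem[0x14]=0x62, mem[0x0f]=0xb6, mem[0x15]=0xa2

MEM[0x14,0x0f,0x15] = 62 b6 a2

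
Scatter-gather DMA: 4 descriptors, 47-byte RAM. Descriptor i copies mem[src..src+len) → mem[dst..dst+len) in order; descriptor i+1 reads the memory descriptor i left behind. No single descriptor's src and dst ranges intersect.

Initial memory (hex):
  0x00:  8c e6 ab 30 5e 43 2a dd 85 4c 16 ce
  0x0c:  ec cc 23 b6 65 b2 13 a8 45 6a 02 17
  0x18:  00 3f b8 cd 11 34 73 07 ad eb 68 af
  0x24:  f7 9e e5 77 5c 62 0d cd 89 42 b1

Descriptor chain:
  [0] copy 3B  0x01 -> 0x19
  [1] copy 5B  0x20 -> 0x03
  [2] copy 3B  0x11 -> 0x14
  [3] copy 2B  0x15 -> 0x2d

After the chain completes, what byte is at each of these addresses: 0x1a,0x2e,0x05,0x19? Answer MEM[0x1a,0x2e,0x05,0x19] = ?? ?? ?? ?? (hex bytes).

D0: mem[0x19..0x1b] <- [e6 ab 30]
D1: mem[0x03..0x07] <- [ad eb 68 af f7]
D2: mem[0x14..0x16] <- [b2 13 a8]
D3: mem[0x2d..0x2e] <- [13 a8]
query mem[0x1a]=0xab, mem[0x2e]=0xa8, mem[0x05]=0x68, mem[0x19]=0xe6

MEM[0x1a,0x2e,0x05,0x19] = ab a8 68 e6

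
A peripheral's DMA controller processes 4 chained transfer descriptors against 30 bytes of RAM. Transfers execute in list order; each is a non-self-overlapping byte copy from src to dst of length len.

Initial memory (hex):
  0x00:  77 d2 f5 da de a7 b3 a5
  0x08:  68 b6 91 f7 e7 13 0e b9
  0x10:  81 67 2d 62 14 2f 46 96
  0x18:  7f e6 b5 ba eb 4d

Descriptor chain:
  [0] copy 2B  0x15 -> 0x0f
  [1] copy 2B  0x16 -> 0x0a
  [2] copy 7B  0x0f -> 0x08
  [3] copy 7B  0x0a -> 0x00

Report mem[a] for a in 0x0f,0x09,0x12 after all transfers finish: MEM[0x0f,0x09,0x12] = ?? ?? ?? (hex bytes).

MEM[0x0f,0x09,0x12] = 2f 46 2d

[0] 0x15->0x0f len=2 : 2f 46
[1] 0x16->0x0a len=2 : 46 96
[2] 0x0f->0x08 len=7 : 2f 46 67 2d 62 14 2f
[3] 0x0a->0x00 len=7 : 67 2d 62 14 2f 2f 46
query mem[0x0f]=0x2f, mem[0x09]=0x46, mem[0x12]=0x2d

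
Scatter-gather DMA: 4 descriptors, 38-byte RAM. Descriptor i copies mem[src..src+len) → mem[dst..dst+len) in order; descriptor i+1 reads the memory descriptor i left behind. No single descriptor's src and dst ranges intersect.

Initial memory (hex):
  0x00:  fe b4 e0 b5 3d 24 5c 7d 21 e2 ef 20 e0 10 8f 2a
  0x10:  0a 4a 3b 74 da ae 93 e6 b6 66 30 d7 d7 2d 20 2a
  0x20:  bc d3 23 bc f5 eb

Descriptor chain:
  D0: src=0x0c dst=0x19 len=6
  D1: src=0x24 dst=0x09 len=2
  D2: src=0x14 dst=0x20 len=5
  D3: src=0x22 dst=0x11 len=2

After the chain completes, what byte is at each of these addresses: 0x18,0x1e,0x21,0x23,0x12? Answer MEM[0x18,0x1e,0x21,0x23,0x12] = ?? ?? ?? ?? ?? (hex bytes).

[0] 0x0c->0x19 len=6 : e0 10 8f 2a 0a 4a
[1] 0x24->0x09 len=2 : f5 eb
[2] 0x14->0x20 len=5 : da ae 93 e6 b6
[3] 0x22->0x11 len=2 : 93 e6
query mem[0x18]=0xb6, mem[0x1e]=0x4a, mem[0x21]=0xae, mem[0x23]=0xe6, mem[0x12]=0xe6

MEM[0x18,0x1e,0x21,0x23,0x12] = b6 4a ae e6 e6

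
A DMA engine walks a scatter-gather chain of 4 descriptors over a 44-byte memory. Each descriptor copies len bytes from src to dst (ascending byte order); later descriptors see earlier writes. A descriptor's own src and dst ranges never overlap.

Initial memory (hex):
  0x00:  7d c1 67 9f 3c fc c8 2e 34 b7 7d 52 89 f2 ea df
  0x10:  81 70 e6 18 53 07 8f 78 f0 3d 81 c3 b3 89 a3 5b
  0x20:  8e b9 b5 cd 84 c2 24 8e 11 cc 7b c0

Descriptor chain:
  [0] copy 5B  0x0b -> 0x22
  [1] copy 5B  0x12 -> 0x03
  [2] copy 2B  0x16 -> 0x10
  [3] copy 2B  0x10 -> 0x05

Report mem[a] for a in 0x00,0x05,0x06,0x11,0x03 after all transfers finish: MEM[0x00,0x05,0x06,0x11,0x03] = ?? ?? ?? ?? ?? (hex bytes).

MEM[0x00,0x05,0x06,0x11,0x03] = 7d 8f 78 78 e6

  after D0: wrote 5B at 0x22 = 5289f2eadf
  after D1: wrote 5B at 0x03 = e61853078f
  after D2: wrote 2B at 0x10 = 8f78
  after D3: wrote 2B at 0x05 = 8f78
query mem[0x00]=0x7d, mem[0x05]=0x8f, mem[0x06]=0x78, mem[0x11]=0x78, mem[0x03]=0xe6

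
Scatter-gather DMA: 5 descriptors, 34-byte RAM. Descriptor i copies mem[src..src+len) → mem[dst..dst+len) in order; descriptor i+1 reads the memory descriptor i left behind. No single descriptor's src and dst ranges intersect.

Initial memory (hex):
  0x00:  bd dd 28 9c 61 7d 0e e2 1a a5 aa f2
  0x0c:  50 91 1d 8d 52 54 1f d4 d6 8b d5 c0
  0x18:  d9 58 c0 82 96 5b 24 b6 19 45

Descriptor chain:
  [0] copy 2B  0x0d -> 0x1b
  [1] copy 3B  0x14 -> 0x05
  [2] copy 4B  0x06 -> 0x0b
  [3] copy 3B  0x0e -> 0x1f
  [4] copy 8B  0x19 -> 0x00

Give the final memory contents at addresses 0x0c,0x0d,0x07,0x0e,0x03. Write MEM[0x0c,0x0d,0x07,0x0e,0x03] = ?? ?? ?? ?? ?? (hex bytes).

MEM[0x0c,0x0d,0x07,0x0e,0x03] = d5 1a 8d a5 1d

  after D0: wrote 2B at 0x1b = 911d
  after D1: wrote 3B at 0x05 = d68bd5
  after D2: wrote 4B at 0x0b = 8bd51aa5
  after D3: wrote 3B at 0x1f = a58d52
  after D4: wrote 8B at 0x00 = 58c0911d5b24a58d
query mem[0x0c]=0xd5, mem[0x0d]=0x1a, mem[0x07]=0x8d, mem[0x0e]=0xa5, mem[0x03]=0x1d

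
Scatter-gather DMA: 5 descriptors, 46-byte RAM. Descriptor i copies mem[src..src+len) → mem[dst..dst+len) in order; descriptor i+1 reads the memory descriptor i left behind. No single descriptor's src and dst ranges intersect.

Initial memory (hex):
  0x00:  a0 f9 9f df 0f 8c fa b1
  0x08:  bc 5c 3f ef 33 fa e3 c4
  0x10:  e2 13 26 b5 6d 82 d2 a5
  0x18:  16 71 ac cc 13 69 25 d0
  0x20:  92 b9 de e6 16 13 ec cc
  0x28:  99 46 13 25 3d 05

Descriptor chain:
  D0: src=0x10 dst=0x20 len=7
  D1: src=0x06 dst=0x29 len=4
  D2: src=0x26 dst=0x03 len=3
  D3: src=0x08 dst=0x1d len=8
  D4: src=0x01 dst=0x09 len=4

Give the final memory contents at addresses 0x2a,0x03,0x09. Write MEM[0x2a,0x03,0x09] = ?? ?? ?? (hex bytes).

#0 dst[0x20+7] := {0xe2,0x13,0x26,0xb5,0x6d,0x82,0xd2}
#1 dst[0x29+4] := {0xfa,0xb1,0xbc,0x5c}
#2 dst[0x03+3] := {0xd2,0xcc,0x99}
#3 dst[0x1d+8] := {0xbc,0x5c,0x3f,0xef,0x33,0xfa,0xe3,0xc4}
#4 dst[0x09+4] := {0xf9,0x9f,0xd2,0xcc}
query mem[0x2a]=0xb1, mem[0x03]=0xd2, mem[0x09]=0xf9

MEM[0x2a,0x03,0x09] = b1 d2 f9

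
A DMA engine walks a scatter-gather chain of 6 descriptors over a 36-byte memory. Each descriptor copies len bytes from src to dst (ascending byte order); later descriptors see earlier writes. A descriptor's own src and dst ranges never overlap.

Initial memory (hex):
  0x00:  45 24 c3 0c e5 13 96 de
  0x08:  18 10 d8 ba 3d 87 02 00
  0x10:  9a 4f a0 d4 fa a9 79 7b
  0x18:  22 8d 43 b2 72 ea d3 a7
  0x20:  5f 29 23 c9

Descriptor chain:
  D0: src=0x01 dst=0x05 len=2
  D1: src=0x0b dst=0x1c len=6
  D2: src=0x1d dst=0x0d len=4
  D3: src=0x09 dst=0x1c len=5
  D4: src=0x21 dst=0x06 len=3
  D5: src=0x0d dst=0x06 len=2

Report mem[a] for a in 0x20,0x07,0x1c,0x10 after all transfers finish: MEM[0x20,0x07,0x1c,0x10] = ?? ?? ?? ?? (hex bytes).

  after D0: wrote 2B at 0x05 = 24c3
  after D1: wrote 6B at 0x1c = ba3d8702009a
  after D2: wrote 4B at 0x0d = 3d870200
  after D3: wrote 5B at 0x1c = 10d8ba3d3d
  after D4: wrote 3B at 0x06 = 9a23c9
  after D5: wrote 2B at 0x06 = 3d87
query mem[0x20]=0x3d, mem[0x07]=0x87, mem[0x1c]=0x10, mem[0x10]=0x00

MEM[0x20,0x07,0x1c,0x10] = 3d 87 10 00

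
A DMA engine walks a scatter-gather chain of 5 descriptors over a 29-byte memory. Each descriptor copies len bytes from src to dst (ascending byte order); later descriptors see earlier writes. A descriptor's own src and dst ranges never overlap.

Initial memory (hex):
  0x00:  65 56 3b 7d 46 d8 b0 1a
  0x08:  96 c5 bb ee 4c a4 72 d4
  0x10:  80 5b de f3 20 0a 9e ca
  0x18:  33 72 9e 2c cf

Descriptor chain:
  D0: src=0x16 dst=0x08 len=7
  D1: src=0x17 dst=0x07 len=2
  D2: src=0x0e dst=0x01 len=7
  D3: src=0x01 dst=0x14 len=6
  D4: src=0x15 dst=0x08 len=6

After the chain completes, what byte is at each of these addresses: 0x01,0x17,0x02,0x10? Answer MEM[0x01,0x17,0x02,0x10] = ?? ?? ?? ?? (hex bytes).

[0] 0x16->0x08 len=7 : 9e ca 33 72 9e 2c cf
[1] 0x17->0x07 len=2 : ca 33
[2] 0x0e->0x01 len=7 : cf d4 80 5b de f3 20
[3] 0x01->0x14 len=6 : cf d4 80 5b de f3
[4] 0x15->0x08 len=6 : d4 80 5b de f3 9e
query mem[0x01]=0xcf, mem[0x17]=0x5b, mem[0x02]=0xd4, mem[0x10]=0x80

MEM[0x01,0x17,0x02,0x10] = cf 5b d4 80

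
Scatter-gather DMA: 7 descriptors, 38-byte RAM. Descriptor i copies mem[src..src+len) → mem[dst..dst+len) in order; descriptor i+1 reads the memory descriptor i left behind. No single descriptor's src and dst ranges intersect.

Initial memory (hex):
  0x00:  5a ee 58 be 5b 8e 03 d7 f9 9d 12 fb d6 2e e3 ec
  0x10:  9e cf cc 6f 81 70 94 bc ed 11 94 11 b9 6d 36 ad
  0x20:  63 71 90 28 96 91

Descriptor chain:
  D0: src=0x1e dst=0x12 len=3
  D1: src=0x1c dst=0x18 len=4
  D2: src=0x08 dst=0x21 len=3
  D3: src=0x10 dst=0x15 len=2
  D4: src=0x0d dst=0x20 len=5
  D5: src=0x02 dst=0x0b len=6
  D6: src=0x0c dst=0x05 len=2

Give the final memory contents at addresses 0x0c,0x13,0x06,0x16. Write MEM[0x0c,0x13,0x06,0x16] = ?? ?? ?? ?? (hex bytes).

MEM[0x0c,0x13,0x06,0x16] = be ad 5b cf

  after D0: wrote 3B at 0x12 = 36ad63
  after D1: wrote 4B at 0x18 = b96d36ad
  after D2: wrote 3B at 0x21 = f99d12
  after D3: wrote 2B at 0x15 = 9ecf
  after D4: wrote 5B at 0x20 = 2ee3ec9ecf
  after D5: wrote 6B at 0x0b = 58be5b8e03d7
  after D6: wrote 2B at 0x05 = be5b
query mem[0x0c]=0xbe, mem[0x13]=0xad, mem[0x06]=0x5b, mem[0x16]=0xcf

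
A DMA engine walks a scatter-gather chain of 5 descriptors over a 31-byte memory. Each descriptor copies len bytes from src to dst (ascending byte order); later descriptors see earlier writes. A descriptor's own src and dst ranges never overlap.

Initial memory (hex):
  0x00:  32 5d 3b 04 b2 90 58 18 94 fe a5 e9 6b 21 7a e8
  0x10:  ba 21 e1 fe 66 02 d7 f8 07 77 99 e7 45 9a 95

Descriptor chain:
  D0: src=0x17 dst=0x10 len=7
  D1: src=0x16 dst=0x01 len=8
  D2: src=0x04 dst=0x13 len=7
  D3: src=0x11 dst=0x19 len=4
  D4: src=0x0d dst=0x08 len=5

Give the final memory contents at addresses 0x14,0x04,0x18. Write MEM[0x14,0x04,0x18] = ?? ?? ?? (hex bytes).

  after D0: wrote 7B at 0x10 = f8077799e7459a
  after D1: wrote 8B at 0x01 = 9af8077799e7459a
  after D2: wrote 7B at 0x13 = 7799e7459afea5
  after D3: wrote 4B at 0x19 = 07777799
  after D4: wrote 5B at 0x08 = 217ae8f807
query mem[0x14]=0x99, mem[0x04]=0x77, mem[0x18]=0xfe

MEM[0x14,0x04,0x18] = 99 77 fe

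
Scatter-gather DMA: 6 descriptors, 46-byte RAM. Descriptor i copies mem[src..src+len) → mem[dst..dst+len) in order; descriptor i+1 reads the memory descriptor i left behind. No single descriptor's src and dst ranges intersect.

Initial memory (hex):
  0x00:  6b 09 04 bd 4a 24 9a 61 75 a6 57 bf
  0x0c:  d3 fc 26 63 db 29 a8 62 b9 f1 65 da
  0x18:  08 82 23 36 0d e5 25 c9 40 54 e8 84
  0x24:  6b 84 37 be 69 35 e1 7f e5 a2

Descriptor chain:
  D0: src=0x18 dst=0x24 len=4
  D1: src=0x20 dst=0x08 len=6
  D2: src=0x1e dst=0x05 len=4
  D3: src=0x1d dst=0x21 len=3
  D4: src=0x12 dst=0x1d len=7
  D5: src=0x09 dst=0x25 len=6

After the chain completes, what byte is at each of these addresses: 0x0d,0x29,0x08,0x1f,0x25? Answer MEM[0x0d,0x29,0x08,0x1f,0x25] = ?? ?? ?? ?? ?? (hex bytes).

MEM[0x0d,0x29,0x08,0x1f,0x25] = 82 82 54 b9 54

D0: mem[0x24..0x27] <- [08 82 23 36]
D1: mem[0x08..0x0d] <- [40 54 e8 84 08 82]
D2: mem[0x05..0x08] <- [25 c9 40 54]
D3: mem[0x21..0x23] <- [e5 25 c9]
D4: mem[0x1d..0x23] <- [a8 62 b9 f1 65 da 08]
D5: mem[0x25..0x2a] <- [54 e8 84 08 82 26]
query mem[0x0d]=0x82, mem[0x29]=0x82, mem[0x08]=0x54, mem[0x1f]=0xb9, mem[0x25]=0x54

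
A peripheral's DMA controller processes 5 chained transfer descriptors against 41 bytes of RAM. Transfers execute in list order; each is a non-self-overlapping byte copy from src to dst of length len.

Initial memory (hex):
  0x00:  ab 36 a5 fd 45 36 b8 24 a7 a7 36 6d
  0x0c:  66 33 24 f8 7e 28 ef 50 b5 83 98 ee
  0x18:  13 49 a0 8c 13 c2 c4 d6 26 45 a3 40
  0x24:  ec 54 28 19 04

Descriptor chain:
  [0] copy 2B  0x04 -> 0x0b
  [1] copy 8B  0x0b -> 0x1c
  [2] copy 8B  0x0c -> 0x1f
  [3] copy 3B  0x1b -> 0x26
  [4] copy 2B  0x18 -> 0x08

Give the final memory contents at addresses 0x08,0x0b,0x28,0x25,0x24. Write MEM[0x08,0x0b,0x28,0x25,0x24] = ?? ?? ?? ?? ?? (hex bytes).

MEM[0x08,0x0b,0x28,0x25,0x24] = 13 45 36 ef 28

#0 dst[0x0b+2] := {0x45,0x36}
#1 dst[0x1c+8] := {0x45,0x36,0x33,0x24,0xf8,0x7e,0x28,0xef}
#2 dst[0x1f+8] := {0x36,0x33,0x24,0xf8,0x7e,0x28,0xef,0x50}
#3 dst[0x26+3] := {0x8c,0x45,0x36}
#4 dst[0x08+2] := {0x13,0x49}
query mem[0x08]=0x13, mem[0x0b]=0x45, mem[0x28]=0x36, mem[0x25]=0xef, mem[0x24]=0x28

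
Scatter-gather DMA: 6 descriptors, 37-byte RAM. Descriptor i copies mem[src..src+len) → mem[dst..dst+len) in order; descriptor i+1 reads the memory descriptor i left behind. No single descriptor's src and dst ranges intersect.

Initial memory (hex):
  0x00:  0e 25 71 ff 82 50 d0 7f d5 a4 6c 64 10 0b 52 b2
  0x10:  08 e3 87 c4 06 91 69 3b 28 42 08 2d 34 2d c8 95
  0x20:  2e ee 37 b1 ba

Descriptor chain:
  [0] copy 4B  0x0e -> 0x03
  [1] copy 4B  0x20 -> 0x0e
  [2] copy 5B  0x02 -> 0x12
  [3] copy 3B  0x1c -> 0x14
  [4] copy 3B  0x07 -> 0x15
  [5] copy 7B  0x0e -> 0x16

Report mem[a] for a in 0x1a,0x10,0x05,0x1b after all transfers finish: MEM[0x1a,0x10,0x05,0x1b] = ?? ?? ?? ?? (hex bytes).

  after D0: wrote 4B at 0x03 = 52b208e3
  after D1: wrote 4B at 0x0e = 2eee37b1
  after D2: wrote 5B at 0x12 = 7152b208e3
  after D3: wrote 3B at 0x14 = 342dc8
  after D4: wrote 3B at 0x15 = 7fd5a4
  after D5: wrote 7B at 0x16 = 2eee37b1715234
query mem[0x1a]=0x71, mem[0x10]=0x37, mem[0x05]=0x08, mem[0x1b]=0x52

MEM[0x1a,0x10,0x05,0x1b] = 71 37 08 52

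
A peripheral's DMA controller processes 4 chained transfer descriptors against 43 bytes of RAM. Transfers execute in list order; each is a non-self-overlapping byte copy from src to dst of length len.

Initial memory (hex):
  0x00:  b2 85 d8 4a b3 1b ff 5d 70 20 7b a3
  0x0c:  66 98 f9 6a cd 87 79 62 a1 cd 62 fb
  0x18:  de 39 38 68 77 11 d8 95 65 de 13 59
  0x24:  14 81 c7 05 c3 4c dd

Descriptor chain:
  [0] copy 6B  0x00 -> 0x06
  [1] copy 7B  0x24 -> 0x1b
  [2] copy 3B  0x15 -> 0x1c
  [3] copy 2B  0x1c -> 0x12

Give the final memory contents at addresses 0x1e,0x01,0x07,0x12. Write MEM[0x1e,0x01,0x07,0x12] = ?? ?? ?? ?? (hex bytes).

MEM[0x1e,0x01,0x07,0x12] = fb 85 85 cd

D0: mem[0x06..0x0b] <- [b2 85 d8 4a b3 1b]
D1: mem[0x1b..0x21] <- [14 81 c7 05 c3 4c dd]
D2: mem[0x1c..0x1e] <- [cd 62 fb]
D3: mem[0x12..0x13] <- [cd 62]
query mem[0x1e]=0xfb, mem[0x01]=0x85, mem[0x07]=0x85, mem[0x12]=0xcd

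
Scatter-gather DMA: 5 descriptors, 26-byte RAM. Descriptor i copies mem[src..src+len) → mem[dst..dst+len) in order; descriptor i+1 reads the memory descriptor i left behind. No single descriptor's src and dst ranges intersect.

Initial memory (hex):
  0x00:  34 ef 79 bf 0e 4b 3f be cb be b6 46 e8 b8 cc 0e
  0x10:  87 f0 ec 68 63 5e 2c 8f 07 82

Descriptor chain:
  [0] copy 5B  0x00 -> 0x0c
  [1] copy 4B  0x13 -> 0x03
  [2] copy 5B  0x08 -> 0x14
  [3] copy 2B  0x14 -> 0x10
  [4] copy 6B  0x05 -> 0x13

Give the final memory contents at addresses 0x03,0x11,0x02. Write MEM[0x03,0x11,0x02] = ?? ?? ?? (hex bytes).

D0: mem[0x0c..0x10] <- [34 ef 79 bf 0e]
D1: mem[0x03..0x06] <- [68 63 5e 2c]
D2: mem[0x14..0x18] <- [cb be b6 46 34]
D3: mem[0x10..0x11] <- [cb be]
D4: mem[0x13..0x18] <- [5e 2c be cb be b6]
query mem[0x03]=0x68, mem[0x11]=0xbe, mem[0x02]=0x79

MEM[0x03,0x11,0x02] = 68 be 79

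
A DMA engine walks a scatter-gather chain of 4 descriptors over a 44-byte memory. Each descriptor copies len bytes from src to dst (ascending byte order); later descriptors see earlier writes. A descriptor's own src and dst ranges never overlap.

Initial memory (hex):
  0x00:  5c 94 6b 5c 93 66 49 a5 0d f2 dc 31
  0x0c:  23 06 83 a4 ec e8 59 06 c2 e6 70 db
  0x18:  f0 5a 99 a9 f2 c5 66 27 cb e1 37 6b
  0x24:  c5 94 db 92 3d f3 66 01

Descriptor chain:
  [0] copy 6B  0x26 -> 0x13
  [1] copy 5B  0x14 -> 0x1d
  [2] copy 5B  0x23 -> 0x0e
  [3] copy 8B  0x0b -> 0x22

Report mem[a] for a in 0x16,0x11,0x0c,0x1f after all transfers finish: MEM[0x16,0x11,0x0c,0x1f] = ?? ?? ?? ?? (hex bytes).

MEM[0x16,0x11,0x0c,0x1f] = f3 db 23 f3

[0] 0x26->0x13 len=6 : db 92 3d f3 66 01
[1] 0x14->0x1d len=5 : 92 3d f3 66 01
[2] 0x23->0x0e len=5 : 6b c5 94 db 92
[3] 0x0b->0x22 len=8 : 31 23 06 6b c5 94 db 92
query mem[0x16]=0xf3, mem[0x11]=0xdb, mem[0x0c]=0x23, mem[0x1f]=0xf3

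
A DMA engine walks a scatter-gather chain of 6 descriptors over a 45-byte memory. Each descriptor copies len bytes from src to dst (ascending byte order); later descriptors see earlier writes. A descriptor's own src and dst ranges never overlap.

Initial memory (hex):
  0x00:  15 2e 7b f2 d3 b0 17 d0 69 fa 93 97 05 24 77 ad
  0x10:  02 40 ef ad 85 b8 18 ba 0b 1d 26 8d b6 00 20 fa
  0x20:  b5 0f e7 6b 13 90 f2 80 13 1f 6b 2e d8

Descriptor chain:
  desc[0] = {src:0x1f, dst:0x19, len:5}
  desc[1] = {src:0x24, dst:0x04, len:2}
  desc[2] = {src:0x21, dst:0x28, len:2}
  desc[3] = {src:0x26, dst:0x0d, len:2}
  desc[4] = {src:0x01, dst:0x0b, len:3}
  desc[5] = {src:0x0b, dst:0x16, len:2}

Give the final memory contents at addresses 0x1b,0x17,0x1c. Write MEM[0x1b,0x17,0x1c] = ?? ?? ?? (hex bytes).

MEM[0x1b,0x17,0x1c] = 0f 7b e7

D0: mem[0x19..0x1d] <- [fa b5 0f e7 6b]
D1: mem[0x04..0x05] <- [13 90]
D2: mem[0x28..0x29] <- [0f e7]
D3: mem[0x0d..0x0e] <- [f2 80]
D4: mem[0x0b..0x0d] <- [2e 7b f2]
D5: mem[0x16..0x17] <- [2e 7b]
query mem[0x1b]=0x0f, mem[0x17]=0x7b, mem[0x1c]=0xe7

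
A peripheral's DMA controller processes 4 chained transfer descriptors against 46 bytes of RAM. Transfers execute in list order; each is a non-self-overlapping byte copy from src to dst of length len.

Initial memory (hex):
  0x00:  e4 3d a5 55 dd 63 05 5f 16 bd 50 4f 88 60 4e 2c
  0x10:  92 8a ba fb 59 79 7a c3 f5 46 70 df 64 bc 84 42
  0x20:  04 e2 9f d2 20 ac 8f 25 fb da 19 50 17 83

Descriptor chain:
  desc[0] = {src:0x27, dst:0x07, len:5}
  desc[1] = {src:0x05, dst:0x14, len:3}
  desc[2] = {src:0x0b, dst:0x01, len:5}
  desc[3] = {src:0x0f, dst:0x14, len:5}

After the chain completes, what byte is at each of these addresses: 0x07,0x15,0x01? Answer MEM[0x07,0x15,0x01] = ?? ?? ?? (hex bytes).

MEM[0x07,0x15,0x01] = 25 92 50

[0] 0x27->0x07 len=5 : 25 fb da 19 50
[1] 0x05->0x14 len=3 : 63 05 25
[2] 0x0b->0x01 len=5 : 50 88 60 4e 2c
[3] 0x0f->0x14 len=5 : 2c 92 8a ba fb
query mem[0x07]=0x25, mem[0x15]=0x92, mem[0x01]=0x50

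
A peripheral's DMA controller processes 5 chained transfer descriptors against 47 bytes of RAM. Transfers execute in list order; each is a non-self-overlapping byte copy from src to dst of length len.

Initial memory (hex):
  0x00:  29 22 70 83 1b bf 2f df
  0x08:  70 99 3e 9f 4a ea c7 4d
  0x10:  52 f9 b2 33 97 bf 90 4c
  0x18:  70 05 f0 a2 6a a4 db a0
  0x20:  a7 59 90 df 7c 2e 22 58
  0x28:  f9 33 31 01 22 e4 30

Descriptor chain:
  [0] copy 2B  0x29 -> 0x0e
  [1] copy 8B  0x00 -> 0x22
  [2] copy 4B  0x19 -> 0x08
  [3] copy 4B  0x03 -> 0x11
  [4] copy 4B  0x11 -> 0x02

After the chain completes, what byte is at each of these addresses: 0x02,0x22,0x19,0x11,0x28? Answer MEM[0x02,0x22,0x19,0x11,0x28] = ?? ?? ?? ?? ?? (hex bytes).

  after D0: wrote 2B at 0x0e = 3331
  after D1: wrote 8B at 0x22 = 292270831bbf2fdf
  after D2: wrote 4B at 0x08 = 05f0a26a
  after D3: wrote 4B at 0x11 = 831bbf2f
  after D4: wrote 4B at 0x02 = 831bbf2f
query mem[0x02]=0x83, mem[0x22]=0x29, mem[0x19]=0x05, mem[0x11]=0x83, mem[0x28]=0x2f

MEM[0x02,0x22,0x19,0x11,0x28] = 83 29 05 83 2f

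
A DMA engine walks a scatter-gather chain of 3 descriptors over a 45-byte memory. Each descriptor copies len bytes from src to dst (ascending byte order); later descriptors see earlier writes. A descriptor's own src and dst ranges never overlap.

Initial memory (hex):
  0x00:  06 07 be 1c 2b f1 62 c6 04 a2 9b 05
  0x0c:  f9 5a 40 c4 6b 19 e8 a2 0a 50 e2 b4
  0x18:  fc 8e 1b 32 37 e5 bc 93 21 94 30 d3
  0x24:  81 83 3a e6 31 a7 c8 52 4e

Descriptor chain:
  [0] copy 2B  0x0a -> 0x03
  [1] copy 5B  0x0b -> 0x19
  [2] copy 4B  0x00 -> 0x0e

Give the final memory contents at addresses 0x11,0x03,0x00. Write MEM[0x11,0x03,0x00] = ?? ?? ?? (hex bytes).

MEM[0x11,0x03,0x00] = 9b 9b 06

#0 dst[0x03+2] := {0x9b,0x05}
#1 dst[0x19+5] := {0x05,0xf9,0x5a,0x40,0xc4}
#2 dst[0x0e+4] := {0x06,0x07,0xbe,0x9b}
query mem[0x11]=0x9b, mem[0x03]=0x9b, mem[0x00]=0x06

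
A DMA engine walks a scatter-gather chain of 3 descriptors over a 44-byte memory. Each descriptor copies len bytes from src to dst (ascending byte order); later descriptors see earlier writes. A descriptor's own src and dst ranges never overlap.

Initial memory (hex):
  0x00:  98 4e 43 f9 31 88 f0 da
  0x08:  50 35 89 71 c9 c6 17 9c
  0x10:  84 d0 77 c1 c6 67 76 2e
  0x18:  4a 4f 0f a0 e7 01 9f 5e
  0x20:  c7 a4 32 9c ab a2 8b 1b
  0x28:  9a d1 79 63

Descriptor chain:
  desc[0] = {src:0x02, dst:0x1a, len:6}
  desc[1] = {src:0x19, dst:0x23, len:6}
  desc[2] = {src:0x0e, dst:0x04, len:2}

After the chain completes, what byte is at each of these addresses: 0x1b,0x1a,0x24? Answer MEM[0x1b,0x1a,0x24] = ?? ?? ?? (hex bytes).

D0: mem[0x1a..0x1f] <- [43 f9 31 88 f0 da]
D1: mem[0x23..0x28] <- [4f 43 f9 31 88 f0]
D2: mem[0x04..0x05] <- [17 9c]
query mem[0x1b]=0xf9, mem[0x1a]=0x43, mem[0x24]=0x43

MEM[0x1b,0x1a,0x24] = f9 43 43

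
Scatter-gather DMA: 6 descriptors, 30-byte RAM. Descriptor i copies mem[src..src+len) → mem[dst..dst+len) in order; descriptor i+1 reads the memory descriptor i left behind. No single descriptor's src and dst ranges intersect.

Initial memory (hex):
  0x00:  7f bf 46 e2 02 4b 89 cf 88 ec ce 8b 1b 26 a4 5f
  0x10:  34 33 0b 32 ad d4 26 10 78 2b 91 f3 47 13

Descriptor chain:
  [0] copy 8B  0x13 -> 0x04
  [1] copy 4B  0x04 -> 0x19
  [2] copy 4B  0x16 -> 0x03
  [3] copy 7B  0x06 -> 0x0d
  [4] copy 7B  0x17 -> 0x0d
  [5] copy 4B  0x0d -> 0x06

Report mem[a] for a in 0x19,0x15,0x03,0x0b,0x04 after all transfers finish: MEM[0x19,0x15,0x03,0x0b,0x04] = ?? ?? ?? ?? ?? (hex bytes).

MEM[0x19,0x15,0x03,0x0b,0x04] = 32 d4 26 91 10

  after D0: wrote 8B at 0x04 = 32add42610782b91
  after D1: wrote 4B at 0x19 = 32add426
  after D2: wrote 4B at 0x03 = 26107832
  after D3: wrote 7B at 0x0d = 322610782b911b
  after D4: wrote 7B at 0x0d = 107832add42613
  after D5: wrote 4B at 0x06 = 107832ad
query mem[0x19]=0x32, mem[0x15]=0xd4, mem[0x03]=0x26, mem[0x0b]=0x91, mem[0x04]=0x10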